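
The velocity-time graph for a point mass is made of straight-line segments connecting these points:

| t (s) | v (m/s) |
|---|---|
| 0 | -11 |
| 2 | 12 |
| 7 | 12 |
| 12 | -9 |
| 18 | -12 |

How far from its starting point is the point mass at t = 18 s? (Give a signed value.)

5.5 m

Displacement is the signed area under the v-t curve.
0–2 s: ½(-11 + 12)(2) = 1 m
2–7 s: 12 × 5 = 60 m
7–12 s: ½(12 + -9)(5) = 7.5 m
12–18 s: ½(-9 + -12)(6) = -63 m
Net displacement = 5.5 m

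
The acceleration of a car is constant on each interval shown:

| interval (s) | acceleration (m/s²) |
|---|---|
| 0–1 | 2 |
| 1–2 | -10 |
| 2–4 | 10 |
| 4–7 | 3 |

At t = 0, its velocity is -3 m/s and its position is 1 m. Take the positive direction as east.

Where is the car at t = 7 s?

On each constant-a segment, Δv = aΔt and Δx = v₀Δt + ½aΔt²; chain segment to segment.
0–1 s: v starts -3 m/s; Δx = -3·1 + ½·2·1² = -2 m; v ends -1 m/s.
1–2 s: v starts -1 m/s; Δx = -1·1 + ½·-10·1² = -6 m; v ends -11 m/s.
2–4 s: v starts -11 m/s; Δx = -11·2 + ½·10·2² = -2 m; v ends 9 m/s.
4–7 s: v starts 9 m/s; Δx = 9·3 + ½·3·3² = 40.5 m; v ends 18 m/s.
x(7) = 1 + Σ Δx = 31.5 m.

31.5 m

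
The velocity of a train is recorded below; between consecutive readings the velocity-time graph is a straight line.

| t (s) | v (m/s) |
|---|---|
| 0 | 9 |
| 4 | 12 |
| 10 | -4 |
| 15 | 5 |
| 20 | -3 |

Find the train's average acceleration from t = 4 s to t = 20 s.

Average acceleration = Δv/Δt = (-3 − 12)/(20 − 4) = -0.9375 m/s².

-0.9375 m/s²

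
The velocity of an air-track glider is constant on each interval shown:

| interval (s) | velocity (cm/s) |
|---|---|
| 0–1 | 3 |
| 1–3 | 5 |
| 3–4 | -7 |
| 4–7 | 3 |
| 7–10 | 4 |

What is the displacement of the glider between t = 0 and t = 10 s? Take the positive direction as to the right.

27 cm

Displacement is the signed area under the v-t curve.
0–1 s: 3 × 1 = 3 cm
1–3 s: 5 × 2 = 10 cm
3–4 s: -7 × 1 = -7 cm
4–7 s: 3 × 3 = 9 cm
7–10 s: 4 × 3 = 12 cm
Net displacement = 27 cm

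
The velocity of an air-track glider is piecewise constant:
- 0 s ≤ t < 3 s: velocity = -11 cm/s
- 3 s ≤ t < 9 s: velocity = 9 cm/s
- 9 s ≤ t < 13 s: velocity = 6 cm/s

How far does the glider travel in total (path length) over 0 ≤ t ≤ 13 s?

Total distance travelled is ∫|v| dt — sum the magnitudes of each area piece.
0–3 s: |-11| × 3 = 33 cm
3–9 s: |9| × 6 = 54 cm
9–13 s: |6| × 4 = 24 cm
Total distance = 111 cm

111 cm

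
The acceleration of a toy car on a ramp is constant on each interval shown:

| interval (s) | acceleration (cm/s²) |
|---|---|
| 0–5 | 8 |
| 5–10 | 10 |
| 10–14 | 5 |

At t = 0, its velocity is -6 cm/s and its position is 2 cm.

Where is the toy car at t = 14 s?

On each constant-a segment, Δv = aΔt and Δx = v₀Δt + ½aΔt²; chain segment to segment.
0–5 s: v starts -6 cm/s; Δx = -6·5 + ½·8·5² = 70 cm; v ends 34 cm/s.
5–10 s: v starts 34 cm/s; Δx = 34·5 + ½·10·5² = 295 cm; v ends 84 cm/s.
10–14 s: v starts 84 cm/s; Δx = 84·4 + ½·5·4² = 376 cm; v ends 104 cm/s.
x(14) = 2 + Σ Δx = 743 cm.

743 cm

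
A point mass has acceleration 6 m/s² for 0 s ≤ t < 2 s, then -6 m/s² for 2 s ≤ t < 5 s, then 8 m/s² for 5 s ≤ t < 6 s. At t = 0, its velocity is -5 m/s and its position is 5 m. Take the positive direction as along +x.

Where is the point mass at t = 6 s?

-6 m

On each constant-a segment, Δv = aΔt and Δx = v₀Δt + ½aΔt²; chain segment to segment.
0–2 s: v starts -5 m/s; Δx = -5·2 + ½·6·2² = 2 m; v ends 7 m/s.
2–5 s: v starts 7 m/s; Δx = 7·3 + ½·-6·3² = -6 m; v ends -11 m/s.
5–6 s: v starts -11 m/s; Δx = -11·1 + ½·8·1² = -7 m; v ends -3 m/s.
x(6) = 5 + Σ Δx = -6 m.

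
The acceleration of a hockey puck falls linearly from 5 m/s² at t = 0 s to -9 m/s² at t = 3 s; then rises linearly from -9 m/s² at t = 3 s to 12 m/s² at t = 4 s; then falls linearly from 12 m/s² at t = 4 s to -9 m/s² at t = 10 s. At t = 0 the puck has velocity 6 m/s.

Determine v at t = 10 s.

Δv equals the area under the a-t graph; then v = v₀ + Δv.
0–3 s: ½(5 + -9)(3) = -6 m/s
3–4 s: ½(-9 + 12)(1) = 1.5 m/s
4–10 s: ½(12 + -9)(6) = 9 m/s
Δv = 4.5 m/s, so v(10) = 6 + (4.5) = 10.5 m/s.

10.5 m/s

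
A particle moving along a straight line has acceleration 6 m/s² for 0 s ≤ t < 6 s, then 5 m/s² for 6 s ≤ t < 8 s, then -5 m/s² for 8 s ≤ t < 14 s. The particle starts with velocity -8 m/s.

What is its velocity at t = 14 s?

8 m/s

Δv equals the area under the a-t graph; then v = v₀ + Δv.
0–6 s: 6 × 6 = 36 m/s
6–8 s: 5 × 2 = 10 m/s
8–14 s: -5 × 6 = -30 m/s
Δv = 16 m/s, so v(14) = -8 + (16) = 8 m/s.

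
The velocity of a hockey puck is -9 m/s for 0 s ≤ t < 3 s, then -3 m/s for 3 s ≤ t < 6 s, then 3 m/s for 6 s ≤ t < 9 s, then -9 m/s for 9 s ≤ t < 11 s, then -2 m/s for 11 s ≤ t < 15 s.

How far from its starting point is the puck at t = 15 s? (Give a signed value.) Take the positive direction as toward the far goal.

-53 m

Net displacement equals the area under the velocity-time graph (areas below the axis count negative).
0–3 s: -9 × 3 = -27 m
3–6 s: -3 × 3 = -9 m
6–9 s: 3 × 3 = 9 m
9–11 s: -9 × 2 = -18 m
11–15 s: -2 × 4 = -8 m
Net displacement = -53 m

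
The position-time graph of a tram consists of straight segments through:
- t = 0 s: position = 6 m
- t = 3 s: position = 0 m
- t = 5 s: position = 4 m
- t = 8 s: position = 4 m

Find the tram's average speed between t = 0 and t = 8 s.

Average speed = (total path length)/(elapsed time); on a piecewise-linear x-t graph the path length is Σ|Δx|.
0–3 s: |Δx| = |0 − 6| = 6 m
3–5 s: |Δx| = |4 − 0| = 4 m
5–8 s: |Δx| = |4 − 4| = 0 m
Total path = 10 m; average speed = 10/8 = 1.25 m/s.

1.25 m/s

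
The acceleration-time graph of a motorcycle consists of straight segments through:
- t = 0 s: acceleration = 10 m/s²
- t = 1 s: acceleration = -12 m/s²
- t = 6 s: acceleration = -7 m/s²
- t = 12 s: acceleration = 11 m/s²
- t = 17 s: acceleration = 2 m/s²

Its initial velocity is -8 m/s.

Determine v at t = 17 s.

Δv equals the area under the a-t graph; then v = v₀ + Δv.
0–1 s: ½(10 + -12)(1) = -1 m/s
1–6 s: ½(-12 + -7)(5) = -47.5 m/s
6–12 s: ½(-7 + 11)(6) = 12 m/s
12–17 s: ½(11 + 2)(5) = 32.5 m/s
Δv = -4 m/s, so v(17) = -8 + (-4) = -12 m/s.

-12 m/s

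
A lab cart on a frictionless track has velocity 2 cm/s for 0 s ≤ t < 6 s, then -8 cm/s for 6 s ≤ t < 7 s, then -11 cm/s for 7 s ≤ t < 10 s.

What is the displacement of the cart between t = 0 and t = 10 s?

Net displacement equals the area under the velocity-time graph (areas below the axis count negative).
0–6 s: 2 × 6 = 12 cm
6–7 s: -8 × 1 = -8 cm
7–10 s: -11 × 3 = -33 cm
Net displacement = -29 cm

-29 cm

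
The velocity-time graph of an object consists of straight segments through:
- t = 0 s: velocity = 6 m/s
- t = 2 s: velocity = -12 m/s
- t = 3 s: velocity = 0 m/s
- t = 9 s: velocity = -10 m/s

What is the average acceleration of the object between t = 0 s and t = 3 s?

Average acceleration = Δv/Δt = (0 − 6)/(3 − 0) = -2 m/s².

-2 m/s²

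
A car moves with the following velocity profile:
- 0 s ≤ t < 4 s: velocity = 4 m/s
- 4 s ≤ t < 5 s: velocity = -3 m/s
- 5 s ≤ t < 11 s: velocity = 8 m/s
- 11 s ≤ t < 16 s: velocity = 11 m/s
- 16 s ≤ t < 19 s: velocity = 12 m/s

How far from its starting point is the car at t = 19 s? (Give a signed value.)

Net displacement equals the area under the velocity-time graph (areas below the axis count negative).
0–4 s: 4 × 4 = 16 m
4–5 s: -3 × 1 = -3 m
5–11 s: 8 × 6 = 48 m
11–16 s: 11 × 5 = 55 m
16–19 s: 12 × 3 = 36 m
Net displacement = 152 m

152 m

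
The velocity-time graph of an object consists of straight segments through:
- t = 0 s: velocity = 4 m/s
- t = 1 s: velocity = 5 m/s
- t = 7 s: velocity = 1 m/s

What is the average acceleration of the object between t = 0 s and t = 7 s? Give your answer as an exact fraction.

Average acceleration = Δv/Δt = (1 − 4)/(7 − 0) = -3/7 m/s².

-3/7 m/s²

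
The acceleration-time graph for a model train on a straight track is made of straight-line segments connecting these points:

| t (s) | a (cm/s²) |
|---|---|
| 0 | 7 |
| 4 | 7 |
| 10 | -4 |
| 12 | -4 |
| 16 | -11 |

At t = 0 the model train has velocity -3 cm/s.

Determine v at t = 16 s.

Δv equals the area under the a-t graph; then v = v₀ + Δv.
0–4 s: 7 × 4 = 28 cm/s
4–10 s: ½(7 + -4)(6) = 9 cm/s
10–12 s: -4 × 2 = -8 cm/s
12–16 s: ½(-4 + -11)(4) = -30 cm/s
Δv = -1 cm/s, so v(16) = -3 + (-1) = -4 cm/s.

-4 cm/s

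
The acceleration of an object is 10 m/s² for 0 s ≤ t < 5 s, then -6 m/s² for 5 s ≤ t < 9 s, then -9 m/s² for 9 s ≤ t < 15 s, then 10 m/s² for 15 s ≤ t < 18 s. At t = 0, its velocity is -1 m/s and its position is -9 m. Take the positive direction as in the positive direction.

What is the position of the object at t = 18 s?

205 m

On each constant-a segment, Δv = aΔt and Δx = v₀Δt + ½aΔt²; chain segment to segment.
0–5 s: v starts -1 m/s; Δx = -1·5 + ½·10·5² = 120 m; v ends 49 m/s.
5–9 s: v starts 49 m/s; Δx = 49·4 + ½·-6·4² = 148 m; v ends 25 m/s.
9–15 s: v starts 25 m/s; Δx = 25·6 + ½·-9·6² = -12 m; v ends -29 m/s.
15–18 s: v starts -29 m/s; Δx = -29·3 + ½·10·3² = -42 m; v ends 1 m/s.
x(18) = -9 + Σ Δx = 205 m.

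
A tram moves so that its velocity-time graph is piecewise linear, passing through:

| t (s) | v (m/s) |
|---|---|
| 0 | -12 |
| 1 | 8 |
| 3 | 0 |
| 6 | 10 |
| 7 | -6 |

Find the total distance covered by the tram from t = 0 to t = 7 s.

Distance (not displacement) is the total path length: add the absolute areas under v-t.
0–1 s: v = 0 at t = 0.6 s; triangle areas 3.6 + 1.6 = 5.2 m
1–3 s: |½(8 + 0)(2)| = 8 m
3–6 s: |½(0 + 10)(3)| = 15 m
6–7 s: v = 0 at t = 6.625 s; triangle areas 3.125 + 1.125 = 4.25 m
Total distance = 32.45 m

32.45 m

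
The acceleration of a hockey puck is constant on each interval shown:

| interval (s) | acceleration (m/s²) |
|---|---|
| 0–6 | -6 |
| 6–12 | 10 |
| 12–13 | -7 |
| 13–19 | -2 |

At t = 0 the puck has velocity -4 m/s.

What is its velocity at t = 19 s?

1 m/s

Δv equals the area under the a-t graph; then v = v₀ + Δv.
0–6 s: -6 × 6 = -36 m/s
6–12 s: 10 × 6 = 60 m/s
12–13 s: -7 × 1 = -7 m/s
13–19 s: -2 × 6 = -12 m/s
Δv = 5 m/s, so v(19) = -4 + (5) = 1 m/s.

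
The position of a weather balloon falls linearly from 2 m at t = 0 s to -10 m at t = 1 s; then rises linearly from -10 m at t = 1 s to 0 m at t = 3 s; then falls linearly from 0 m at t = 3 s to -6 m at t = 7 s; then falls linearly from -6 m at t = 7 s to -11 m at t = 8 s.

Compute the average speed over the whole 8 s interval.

Average speed = (total path length)/(elapsed time); on a piecewise-linear x-t graph the path length is Σ|Δx|.
0–1 s: |Δx| = |-10 − 2| = 12 m
1–3 s: |Δx| = |0 − -10| = 10 m
3–7 s: |Δx| = |-6 − 0| = 6 m
7–8 s: |Δx| = |-11 − -6| = 5 m
Total path = 33 m; average speed = 33/8 = 4.125 m/s.

4.125 m/s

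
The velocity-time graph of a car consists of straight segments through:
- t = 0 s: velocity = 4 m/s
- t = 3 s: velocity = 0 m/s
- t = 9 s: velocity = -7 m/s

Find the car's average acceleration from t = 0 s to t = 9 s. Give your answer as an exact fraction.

-11/9 m/s²

Average acceleration = Δv/Δt = (-7 − 4)/(9 − 0) = -11/9 m/s².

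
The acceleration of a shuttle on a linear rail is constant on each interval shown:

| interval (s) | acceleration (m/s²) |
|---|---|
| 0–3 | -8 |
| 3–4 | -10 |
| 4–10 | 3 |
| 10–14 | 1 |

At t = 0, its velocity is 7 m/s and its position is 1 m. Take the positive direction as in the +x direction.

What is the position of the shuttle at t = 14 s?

-172 m

On each constant-a segment, Δv = aΔt and Δx = v₀Δt + ½aΔt²; chain segment to segment.
0–3 s: v starts 7 m/s; Δx = 7·3 + ½·-8·3² = -15 m; v ends -17 m/s.
3–4 s: v starts -17 m/s; Δx = -17·1 + ½·-10·1² = -22 m; v ends -27 m/s.
4–10 s: v starts -27 m/s; Δx = -27·6 + ½·3·6² = -108 m; v ends -9 m/s.
10–14 s: v starts -9 m/s; Δx = -9·4 + ½·1·4² = -28 m; v ends -5 m/s.
x(14) = 1 + Σ Δx = -172 m.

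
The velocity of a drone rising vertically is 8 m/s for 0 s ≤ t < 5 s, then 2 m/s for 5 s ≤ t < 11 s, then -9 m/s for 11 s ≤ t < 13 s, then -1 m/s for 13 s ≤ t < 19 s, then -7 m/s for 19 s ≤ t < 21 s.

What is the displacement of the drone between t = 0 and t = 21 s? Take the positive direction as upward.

Displacement is the signed area under the v-t curve.
0–5 s: 8 × 5 = 40 m
5–11 s: 2 × 6 = 12 m
11–13 s: -9 × 2 = -18 m
13–19 s: -1 × 6 = -6 m
19–21 s: -7 × 2 = -14 m
Net displacement = 14 m

14 m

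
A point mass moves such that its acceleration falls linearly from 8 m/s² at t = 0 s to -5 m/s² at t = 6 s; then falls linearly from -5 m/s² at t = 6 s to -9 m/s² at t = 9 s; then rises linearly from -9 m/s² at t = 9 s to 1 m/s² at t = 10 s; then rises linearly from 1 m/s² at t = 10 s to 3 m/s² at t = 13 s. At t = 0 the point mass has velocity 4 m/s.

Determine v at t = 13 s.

-6 m/s

Δv equals the area under the a-t graph; then v = v₀ + Δv.
0–6 s: ½(8 + -5)(6) = 9 m/s
6–9 s: ½(-5 + -9)(3) = -21 m/s
9–10 s: ½(-9 + 1)(1) = -4 m/s
10–13 s: ½(1 + 3)(3) = 6 m/s
Δv = -10 m/s, so v(13) = 4 + (-10) = -6 m/s.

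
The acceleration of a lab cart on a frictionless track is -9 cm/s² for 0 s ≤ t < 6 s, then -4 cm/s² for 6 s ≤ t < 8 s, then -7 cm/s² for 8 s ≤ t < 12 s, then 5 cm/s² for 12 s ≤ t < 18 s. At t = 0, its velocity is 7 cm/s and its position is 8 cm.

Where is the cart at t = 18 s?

-898 cm

On each constant-a segment, Δv = aΔt and Δx = v₀Δt + ½aΔt²; chain segment to segment.
0–6 s: v starts 7 cm/s; Δx = 7·6 + ½·-9·6² = -120 cm; v ends -47 cm/s.
6–8 s: v starts -47 cm/s; Δx = -47·2 + ½·-4·2² = -102 cm; v ends -55 cm/s.
8–12 s: v starts -55 cm/s; Δx = -55·4 + ½·-7·4² = -276 cm; v ends -83 cm/s.
12–18 s: v starts -83 cm/s; Δx = -83·6 + ½·5·6² = -408 cm; v ends -53 cm/s.
x(18) = 8 + Σ Δx = -898 cm.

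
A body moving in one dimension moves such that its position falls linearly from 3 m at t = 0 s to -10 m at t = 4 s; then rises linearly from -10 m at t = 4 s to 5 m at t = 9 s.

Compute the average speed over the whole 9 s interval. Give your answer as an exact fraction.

28/9 m/s

Average speed = (total path length)/(elapsed time); on a piecewise-linear x-t graph the path length is Σ|Δx|.
0–4 s: |Δx| = |-10 − 3| = 13 m
4–9 s: |Δx| = |5 − -10| = 15 m
Total path = 28 m; average speed = 28/9 = 28/9 m/s.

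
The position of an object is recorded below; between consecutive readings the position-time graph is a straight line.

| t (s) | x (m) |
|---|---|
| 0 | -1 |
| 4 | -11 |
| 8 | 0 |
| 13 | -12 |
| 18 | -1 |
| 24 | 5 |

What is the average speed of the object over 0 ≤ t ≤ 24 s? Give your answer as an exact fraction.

Average speed = (total path length)/(elapsed time); on a piecewise-linear x-t graph the path length is Σ|Δx|.
0–4 s: |Δx| = |-11 − -1| = 10 m
4–8 s: |Δx| = |0 − -11| = 11 m
8–13 s: |Δx| = |-12 − 0| = 12 m
13–18 s: |Δx| = |-1 − -12| = 11 m
18–24 s: |Δx| = |5 − -1| = 6 m
Total path = 50 m; average speed = 50/24 = 25/12 m/s.

25/12 m/s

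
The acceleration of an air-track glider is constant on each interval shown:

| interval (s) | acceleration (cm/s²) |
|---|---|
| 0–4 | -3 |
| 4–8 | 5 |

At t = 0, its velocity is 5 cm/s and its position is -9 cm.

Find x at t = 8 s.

-1 cm

On each constant-a segment, Δv = aΔt and Δx = v₀Δt + ½aΔt²; chain segment to segment.
0–4 s: v starts 5 cm/s; Δx = 5·4 + ½·-3·4² = -4 cm; v ends -7 cm/s.
4–8 s: v starts -7 cm/s; Δx = -7·4 + ½·5·4² = 12 cm; v ends 13 cm/s.
x(8) = -9 + Σ Δx = -1 cm.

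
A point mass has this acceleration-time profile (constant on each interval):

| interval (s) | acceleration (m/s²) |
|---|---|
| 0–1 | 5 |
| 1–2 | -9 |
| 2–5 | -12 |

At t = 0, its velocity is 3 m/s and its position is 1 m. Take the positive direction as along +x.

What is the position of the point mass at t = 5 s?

-47 m

On each constant-a segment, Δv = aΔt and Δx = v₀Δt + ½aΔt²; chain segment to segment.
0–1 s: v starts 3 m/s; Δx = 3·1 + ½·5·1² = 5.5 m; v ends 8 m/s.
1–2 s: v starts 8 m/s; Δx = 8·1 + ½·-9·1² = 3.5 m; v ends -1 m/s.
2–5 s: v starts -1 m/s; Δx = -1·3 + ½·-12·3² = -57 m; v ends -37 m/s.
x(5) = 1 + Σ Δx = -47 m.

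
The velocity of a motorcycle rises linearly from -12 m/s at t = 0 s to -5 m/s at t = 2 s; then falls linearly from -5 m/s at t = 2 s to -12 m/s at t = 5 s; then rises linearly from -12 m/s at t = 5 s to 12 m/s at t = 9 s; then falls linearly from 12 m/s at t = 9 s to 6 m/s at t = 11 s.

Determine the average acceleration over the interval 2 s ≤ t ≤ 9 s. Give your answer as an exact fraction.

Average acceleration = Δv/Δt = (12 − -5)/(9 − 2) = 17/7 m/s².

17/7 m/s²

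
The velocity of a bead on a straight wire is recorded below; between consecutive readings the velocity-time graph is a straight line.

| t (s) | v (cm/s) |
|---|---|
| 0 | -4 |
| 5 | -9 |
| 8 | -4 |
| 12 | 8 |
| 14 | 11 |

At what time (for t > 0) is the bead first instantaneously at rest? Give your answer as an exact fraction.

t = 28/3 s

v changes sign on 8–12 s (from -4 to 8); the graph is linear there, so v = 0 at t = 8 + (4)·(12 − 8)/(8 − -4) = 28/3 s.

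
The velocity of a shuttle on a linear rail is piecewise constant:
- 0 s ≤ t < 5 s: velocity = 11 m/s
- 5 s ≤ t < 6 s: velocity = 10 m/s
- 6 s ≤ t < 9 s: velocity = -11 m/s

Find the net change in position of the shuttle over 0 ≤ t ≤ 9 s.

Net displacement equals the area under the velocity-time graph (areas below the axis count negative).
0–5 s: 11 × 5 = 55 m
5–6 s: 10 × 1 = 10 m
6–9 s: -11 × 3 = -33 m
Net displacement = 32 m

32 m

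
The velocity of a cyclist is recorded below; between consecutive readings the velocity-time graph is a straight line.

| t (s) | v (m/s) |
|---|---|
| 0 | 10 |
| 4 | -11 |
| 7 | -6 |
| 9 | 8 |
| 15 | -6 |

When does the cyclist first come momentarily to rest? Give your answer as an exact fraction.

v changes sign on 0–4 s (from 10 to -11); the graph is linear there, so v = 0 at t = 0 + (-10)·(4 − 0)/(-11 − 10) = 40/21 s.

t = 40/21 s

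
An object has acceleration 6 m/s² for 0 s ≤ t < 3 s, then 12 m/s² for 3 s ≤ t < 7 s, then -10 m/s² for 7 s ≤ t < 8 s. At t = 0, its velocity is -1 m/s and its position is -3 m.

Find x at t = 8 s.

On each constant-a segment, Δv = aΔt and Δx = v₀Δt + ½aΔt²; chain segment to segment.
0–3 s: v starts -1 m/s; Δx = -1·3 + ½·6·3² = 24 m; v ends 17 m/s.
3–7 s: v starts 17 m/s; Δx = 17·4 + ½·12·4² = 164 m; v ends 65 m/s.
7–8 s: v starts 65 m/s; Δx = 65·1 + ½·-10·1² = 60 m; v ends 55 m/s.
x(8) = -3 + Σ Δx = 245 m.

245 m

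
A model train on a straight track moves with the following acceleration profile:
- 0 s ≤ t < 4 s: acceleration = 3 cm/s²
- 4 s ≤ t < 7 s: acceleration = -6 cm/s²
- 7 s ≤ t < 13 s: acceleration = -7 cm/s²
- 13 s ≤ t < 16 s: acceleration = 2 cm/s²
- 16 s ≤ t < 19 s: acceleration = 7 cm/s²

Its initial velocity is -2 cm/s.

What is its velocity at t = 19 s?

Δv equals the area under the a-t graph; then v = v₀ + Δv.
0–4 s: 3 × 4 = 12 cm/s
4–7 s: -6 × 3 = -18 cm/s
7–13 s: -7 × 6 = -42 cm/s
13–16 s: 2 × 3 = 6 cm/s
16–19 s: 7 × 3 = 21 cm/s
Δv = -21 cm/s, so v(19) = -2 + (-21) = -23 cm/s.

-23 cm/s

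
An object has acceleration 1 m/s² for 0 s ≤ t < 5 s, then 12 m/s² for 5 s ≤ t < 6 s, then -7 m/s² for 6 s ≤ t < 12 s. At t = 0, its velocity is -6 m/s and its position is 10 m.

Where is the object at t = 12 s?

On each constant-a segment, Δv = aΔt and Δx = v₀Δt + ½aΔt²; chain segment to segment.
0–5 s: v starts -6 m/s; Δx = -6·5 + ½·1·5² = -17.5 m; v ends -1 m/s.
5–6 s: v starts -1 m/s; Δx = -1·1 + ½·12·1² = 5 m; v ends 11 m/s.
6–12 s: v starts 11 m/s; Δx = 11·6 + ½·-7·6² = -60 m; v ends -31 m/s.
x(12) = 10 + Σ Δx = -62.5 m.

-62.5 m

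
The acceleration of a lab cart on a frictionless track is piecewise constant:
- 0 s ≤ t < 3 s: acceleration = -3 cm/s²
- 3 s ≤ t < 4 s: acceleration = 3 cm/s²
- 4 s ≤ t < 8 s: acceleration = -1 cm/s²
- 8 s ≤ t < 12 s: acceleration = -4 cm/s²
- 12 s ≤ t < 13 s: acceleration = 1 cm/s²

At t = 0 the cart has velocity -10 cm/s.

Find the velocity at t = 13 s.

-35 cm/s

Δv equals the area under the a-t graph; then v = v₀ + Δv.
0–3 s: -3 × 3 = -9 cm/s
3–4 s: 3 × 1 = 3 cm/s
4–8 s: -1 × 4 = -4 cm/s
8–12 s: -4 × 4 = -16 cm/s
12–13 s: 1 × 1 = 1 cm/s
Δv = -25 cm/s, so v(13) = -10 + (-25) = -35 cm/s.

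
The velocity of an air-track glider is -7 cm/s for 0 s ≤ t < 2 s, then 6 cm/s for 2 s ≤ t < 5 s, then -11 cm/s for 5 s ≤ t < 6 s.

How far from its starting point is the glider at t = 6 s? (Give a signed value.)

-7 cm

Net displacement equals the area under the velocity-time graph (areas below the axis count negative).
0–2 s: -7 × 2 = -14 cm
2–5 s: 6 × 3 = 18 cm
5–6 s: -11 × 1 = -11 cm
Net displacement = -7 cm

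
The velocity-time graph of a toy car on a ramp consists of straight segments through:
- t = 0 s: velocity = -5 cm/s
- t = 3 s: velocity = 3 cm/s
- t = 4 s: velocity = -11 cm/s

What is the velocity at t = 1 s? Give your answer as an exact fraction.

On 0–3 s the graph is linear from -5 to 3 cm/s: v(1) = -5 + (3 − -5)·(1 − 0)/(3 − 0) = -7/3 cm/s.

-7/3 cm/s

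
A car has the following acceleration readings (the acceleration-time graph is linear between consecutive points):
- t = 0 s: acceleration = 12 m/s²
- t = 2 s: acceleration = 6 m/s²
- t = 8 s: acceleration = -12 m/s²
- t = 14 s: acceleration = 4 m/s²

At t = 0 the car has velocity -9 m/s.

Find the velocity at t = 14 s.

Δv equals the area under the a-t graph; then v = v₀ + Δv.
0–2 s: ½(12 + 6)(2) = 18 m/s
2–8 s: ½(6 + -12)(6) = -18 m/s
8–14 s: ½(-12 + 4)(6) = -24 m/s
Δv = -24 m/s, so v(14) = -9 + (-24) = -33 m/s.

-33 m/s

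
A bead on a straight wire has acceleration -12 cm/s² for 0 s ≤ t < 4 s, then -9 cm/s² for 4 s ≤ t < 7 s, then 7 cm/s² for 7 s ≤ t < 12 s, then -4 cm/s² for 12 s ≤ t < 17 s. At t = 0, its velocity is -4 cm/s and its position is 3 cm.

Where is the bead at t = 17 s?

-883 cm

On each constant-a segment, Δv = aΔt and Δx = v₀Δt + ½aΔt²; chain segment to segment.
0–4 s: v starts -4 cm/s; Δx = -4·4 + ½·-12·4² = -112 cm; v ends -52 cm/s.
4–7 s: v starts -52 cm/s; Δx = -52·3 + ½·-9·3² = -196.5 cm; v ends -79 cm/s.
7–12 s: v starts -79 cm/s; Δx = -79·5 + ½·7·5² = -307.5 cm; v ends -44 cm/s.
12–17 s: v starts -44 cm/s; Δx = -44·5 + ½·-4·5² = -270 cm; v ends -64 cm/s.
x(17) = 3 + Σ Δx = -883 cm.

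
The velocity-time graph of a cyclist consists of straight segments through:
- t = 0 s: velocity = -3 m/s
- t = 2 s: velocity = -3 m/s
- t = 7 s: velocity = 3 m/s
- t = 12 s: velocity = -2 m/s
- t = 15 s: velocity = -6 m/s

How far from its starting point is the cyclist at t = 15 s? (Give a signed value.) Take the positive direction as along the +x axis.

-15.5 m

Net displacement equals the area under the velocity-time graph (areas below the axis count negative).
0–2 s: -3 × 2 = -6 m
2–7 s: ½(-3 + 3)(5) = 0 m
7–12 s: ½(3 + -2)(5) = 2.5 m
12–15 s: ½(-2 + -6)(3) = -12 m
Net displacement = -15.5 m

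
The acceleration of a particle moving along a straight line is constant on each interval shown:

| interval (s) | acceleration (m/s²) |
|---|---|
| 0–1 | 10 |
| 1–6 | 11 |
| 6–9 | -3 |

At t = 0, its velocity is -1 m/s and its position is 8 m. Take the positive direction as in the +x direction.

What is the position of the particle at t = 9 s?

373 m

On each constant-a segment, Δv = aΔt and Δx = v₀Δt + ½aΔt²; chain segment to segment.
0–1 s: v starts -1 m/s; Δx = -1·1 + ½·10·1² = 4 m; v ends 9 m/s.
1–6 s: v starts 9 m/s; Δx = 9·5 + ½·11·5² = 182.5 m; v ends 64 m/s.
6–9 s: v starts 64 m/s; Δx = 64·3 + ½·-3·3² = 178.5 m; v ends 55 m/s.
x(9) = 8 + Σ Δx = 373 m.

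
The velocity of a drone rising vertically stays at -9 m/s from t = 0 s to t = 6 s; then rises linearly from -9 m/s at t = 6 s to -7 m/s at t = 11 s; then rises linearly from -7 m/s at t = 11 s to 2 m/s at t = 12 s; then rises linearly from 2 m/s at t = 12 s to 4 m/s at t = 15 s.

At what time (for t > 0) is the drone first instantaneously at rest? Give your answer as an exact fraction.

t = 106/9 s

v changes sign on 11–12 s (from -7 to 2); the graph is linear there, so v = 0 at t = 11 + (7)·(12 − 11)/(2 − -7) = 106/9 s.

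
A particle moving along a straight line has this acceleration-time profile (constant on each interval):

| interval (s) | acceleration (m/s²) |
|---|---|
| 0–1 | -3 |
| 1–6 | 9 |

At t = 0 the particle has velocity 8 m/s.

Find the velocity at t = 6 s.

Δv equals the area under the a-t graph; then v = v₀ + Δv.
0–1 s: -3 × 1 = -3 m/s
1–6 s: 9 × 5 = 45 m/s
Δv = 42 m/s, so v(6) = 8 + (42) = 50 m/s.

50 m/s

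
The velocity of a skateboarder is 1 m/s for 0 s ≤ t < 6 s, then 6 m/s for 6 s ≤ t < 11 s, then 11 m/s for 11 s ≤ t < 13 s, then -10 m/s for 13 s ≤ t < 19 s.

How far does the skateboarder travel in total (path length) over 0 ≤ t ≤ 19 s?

118 m

Total distance travelled is ∫|v| dt — sum the magnitudes of each area piece.
0–6 s: |1| × 6 = 6 m
6–11 s: |6| × 5 = 30 m
11–13 s: |11| × 2 = 22 m
13–19 s: |-10| × 6 = 60 m
Total distance = 118 m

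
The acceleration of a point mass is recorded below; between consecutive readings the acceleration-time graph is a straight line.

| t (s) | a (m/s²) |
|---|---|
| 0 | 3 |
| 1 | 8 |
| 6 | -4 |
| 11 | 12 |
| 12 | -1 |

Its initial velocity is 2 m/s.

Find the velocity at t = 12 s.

Δv equals the area under the a-t graph; then v = v₀ + Δv.
0–1 s: ½(3 + 8)(1) = 5.5 m/s
1–6 s: ½(8 + -4)(5) = 10 m/s
6–11 s: ½(-4 + 12)(5) = 20 m/s
11–12 s: ½(12 + -1)(1) = 5.5 m/s
Δv = 41 m/s, so v(12) = 2 + (41) = 43 m/s.

43 m/s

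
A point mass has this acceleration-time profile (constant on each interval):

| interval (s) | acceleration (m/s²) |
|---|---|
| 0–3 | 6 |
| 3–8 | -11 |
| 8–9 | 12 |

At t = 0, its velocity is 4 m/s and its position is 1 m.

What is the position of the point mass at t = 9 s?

On each constant-a segment, Δv = aΔt and Δx = v₀Δt + ½aΔt²; chain segment to segment.
0–3 s: v starts 4 m/s; Δx = 4·3 + ½·6·3² = 39 m; v ends 22 m/s.
3–8 s: v starts 22 m/s; Δx = 22·5 + ½·-11·5² = -27.5 m; v ends -33 m/s.
8–9 s: v starts -33 m/s; Δx = -33·1 + ½·12·1² = -27 m; v ends -21 m/s.
x(9) = 1 + Σ Δx = -14.5 m.

-14.5 m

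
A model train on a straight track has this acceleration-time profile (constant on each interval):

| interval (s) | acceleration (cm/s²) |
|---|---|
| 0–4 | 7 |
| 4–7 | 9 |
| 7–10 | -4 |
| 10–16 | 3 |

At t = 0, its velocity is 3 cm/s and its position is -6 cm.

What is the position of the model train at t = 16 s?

681.5 cm

On each constant-a segment, Δv = aΔt and Δx = v₀Δt + ½aΔt²; chain segment to segment.
0–4 s: v starts 3 cm/s; Δx = 3·4 + ½·7·4² = 68 cm; v ends 31 cm/s.
4–7 s: v starts 31 cm/s; Δx = 31·3 + ½·9·3² = 133.5 cm; v ends 58 cm/s.
7–10 s: v starts 58 cm/s; Δx = 58·3 + ½·-4·3² = 156 cm; v ends 46 cm/s.
10–16 s: v starts 46 cm/s; Δx = 46·6 + ½·3·6² = 330 cm; v ends 64 cm/s.
x(16) = -6 + Σ Δx = 681.5 cm.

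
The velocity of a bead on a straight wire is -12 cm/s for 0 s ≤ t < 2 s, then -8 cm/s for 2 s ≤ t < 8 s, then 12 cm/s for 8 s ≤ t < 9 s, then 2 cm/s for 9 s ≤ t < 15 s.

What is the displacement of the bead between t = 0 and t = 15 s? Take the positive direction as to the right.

Net displacement equals the area under the velocity-time graph (areas below the axis count negative).
0–2 s: -12 × 2 = -24 cm
2–8 s: -8 × 6 = -48 cm
8–9 s: 12 × 1 = 12 cm
9–15 s: 2 × 6 = 12 cm
Net displacement = -48 cm

-48 cm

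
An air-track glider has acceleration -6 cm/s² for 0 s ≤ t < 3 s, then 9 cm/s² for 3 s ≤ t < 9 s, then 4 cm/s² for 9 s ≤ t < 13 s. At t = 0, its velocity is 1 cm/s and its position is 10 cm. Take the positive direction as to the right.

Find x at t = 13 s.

226 cm

On each constant-a segment, Δv = aΔt and Δx = v₀Δt + ½aΔt²; chain segment to segment.
0–3 s: v starts 1 cm/s; Δx = 1·3 + ½·-6·3² = -24 cm; v ends -17 cm/s.
3–9 s: v starts -17 cm/s; Δx = -17·6 + ½·9·6² = 60 cm; v ends 37 cm/s.
9–13 s: v starts 37 cm/s; Δx = 37·4 + ½·4·4² = 180 cm; v ends 53 cm/s.
x(13) = 10 + Σ Δx = 226 cm.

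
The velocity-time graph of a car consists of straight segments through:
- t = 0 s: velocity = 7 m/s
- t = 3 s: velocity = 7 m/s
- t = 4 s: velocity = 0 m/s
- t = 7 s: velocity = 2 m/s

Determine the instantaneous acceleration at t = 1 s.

0 m/s²

Acceleration is the slope of the v-t graph on 0–3 s: (7 − 7)/(3 − 0) = 0 m/s².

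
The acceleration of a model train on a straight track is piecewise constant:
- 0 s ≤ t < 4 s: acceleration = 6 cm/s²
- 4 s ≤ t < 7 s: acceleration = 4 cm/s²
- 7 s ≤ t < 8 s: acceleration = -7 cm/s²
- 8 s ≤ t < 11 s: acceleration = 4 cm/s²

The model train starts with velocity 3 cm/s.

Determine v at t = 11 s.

44 cm/s

Δv equals the area under the a-t graph; then v = v₀ + Δv.
0–4 s: 6 × 4 = 24 cm/s
4–7 s: 4 × 3 = 12 cm/s
7–8 s: -7 × 1 = -7 cm/s
8–11 s: 4 × 3 = 12 cm/s
Δv = 41 cm/s, so v(11) = 3 + (41) = 44 cm/s.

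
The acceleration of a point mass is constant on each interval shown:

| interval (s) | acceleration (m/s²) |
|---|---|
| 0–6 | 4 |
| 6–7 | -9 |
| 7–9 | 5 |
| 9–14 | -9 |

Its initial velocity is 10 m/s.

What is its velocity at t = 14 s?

Δv equals the area under the a-t graph; then v = v₀ + Δv.
0–6 s: 4 × 6 = 24 m/s
6–7 s: -9 × 1 = -9 m/s
7–9 s: 5 × 2 = 10 m/s
9–14 s: -9 × 5 = -45 m/s
Δv = -20 m/s, so v(14) = 10 + (-20) = -10 m/s.

-10 m/s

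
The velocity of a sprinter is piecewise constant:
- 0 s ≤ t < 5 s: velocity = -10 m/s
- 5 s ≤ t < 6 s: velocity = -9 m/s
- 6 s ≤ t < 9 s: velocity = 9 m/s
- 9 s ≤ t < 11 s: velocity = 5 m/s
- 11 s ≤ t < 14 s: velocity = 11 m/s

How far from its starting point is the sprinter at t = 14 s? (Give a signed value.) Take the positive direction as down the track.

11 m

Displacement is the signed area under the v-t curve.
0–5 s: -10 × 5 = -50 m
5–6 s: -9 × 1 = -9 m
6–9 s: 9 × 3 = 27 m
9–11 s: 5 × 2 = 10 m
11–14 s: 11 × 3 = 33 m
Net displacement = 11 m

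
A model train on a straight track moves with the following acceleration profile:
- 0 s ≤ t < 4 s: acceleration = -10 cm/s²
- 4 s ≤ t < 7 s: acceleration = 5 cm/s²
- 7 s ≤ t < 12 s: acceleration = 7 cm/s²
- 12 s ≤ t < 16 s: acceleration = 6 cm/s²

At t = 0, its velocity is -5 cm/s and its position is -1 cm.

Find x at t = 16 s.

-208 cm

On each constant-a segment, Δv = aΔt and Δx = v₀Δt + ½aΔt²; chain segment to segment.
0–4 s: v starts -5 cm/s; Δx = -5·4 + ½·-10·4² = -100 cm; v ends -45 cm/s.
4–7 s: v starts -45 cm/s; Δx = -45·3 + ½·5·3² = -112.5 cm; v ends -30 cm/s.
7–12 s: v starts -30 cm/s; Δx = -30·5 + ½·7·5² = -62.5 cm; v ends 5 cm/s.
12–16 s: v starts 5 cm/s; Δx = 5·4 + ½·6·4² = 68 cm; v ends 29 cm/s.
x(16) = -1 + Σ Δx = -208 cm.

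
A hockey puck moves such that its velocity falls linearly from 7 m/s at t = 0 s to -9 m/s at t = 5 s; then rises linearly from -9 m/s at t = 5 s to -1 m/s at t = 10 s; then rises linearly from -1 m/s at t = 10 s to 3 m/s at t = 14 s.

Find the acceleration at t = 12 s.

Acceleration is the slope of the v-t graph on 10–14 s: (3 − -1)/(14 − 10) = 1 m/s².

1 m/s²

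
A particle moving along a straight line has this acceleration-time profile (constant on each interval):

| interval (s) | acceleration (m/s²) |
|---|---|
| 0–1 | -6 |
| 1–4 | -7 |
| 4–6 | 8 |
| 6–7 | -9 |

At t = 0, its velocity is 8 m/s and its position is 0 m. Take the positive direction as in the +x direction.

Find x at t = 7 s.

-50 m

On each constant-a segment, Δv = aΔt and Δx = v₀Δt + ½aΔt²; chain segment to segment.
0–1 s: v starts 8 m/s; Δx = 8·1 + ½·-6·1² = 5 m; v ends 2 m/s.
1–4 s: v starts 2 m/s; Δx = 2·3 + ½·-7·3² = -25.5 m; v ends -19 m/s.
4–6 s: v starts -19 m/s; Δx = -19·2 + ½·8·2² = -22 m; v ends -3 m/s.
6–7 s: v starts -3 m/s; Δx = -3·1 + ½·-9·1² = -7.5 m; v ends -12 m/s.
x(7) = 0 + Σ Δx = -50 m.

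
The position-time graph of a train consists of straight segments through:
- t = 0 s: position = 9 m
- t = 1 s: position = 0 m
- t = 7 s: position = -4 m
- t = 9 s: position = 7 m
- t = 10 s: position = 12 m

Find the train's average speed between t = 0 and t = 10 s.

Average speed = (total path length)/(elapsed time); on a piecewise-linear x-t graph the path length is Σ|Δx|.
0–1 s: |Δx| = |0 − 9| = 9 m
1–7 s: |Δx| = |-4 − 0| = 4 m
7–9 s: |Δx| = |7 − -4| = 11 m
9–10 s: |Δx| = |12 − 7| = 5 m
Total path = 29 m; average speed = 29/10 = 2.9 m/s.

2.9 m/s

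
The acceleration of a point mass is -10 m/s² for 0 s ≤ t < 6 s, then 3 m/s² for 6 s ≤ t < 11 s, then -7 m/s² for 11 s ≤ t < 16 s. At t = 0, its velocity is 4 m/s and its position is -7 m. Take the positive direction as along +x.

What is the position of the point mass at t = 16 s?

-698 m

On each constant-a segment, Δv = aΔt and Δx = v₀Δt + ½aΔt²; chain segment to segment.
0–6 s: v starts 4 m/s; Δx = 4·6 + ½·-10·6² = -156 m; v ends -56 m/s.
6–11 s: v starts -56 m/s; Δx = -56·5 + ½·3·5² = -242.5 m; v ends -41 m/s.
11–16 s: v starts -41 m/s; Δx = -41·5 + ½·-7·5² = -292.5 m; v ends -76 m/s.
x(16) = -7 + Σ Δx = -698 m.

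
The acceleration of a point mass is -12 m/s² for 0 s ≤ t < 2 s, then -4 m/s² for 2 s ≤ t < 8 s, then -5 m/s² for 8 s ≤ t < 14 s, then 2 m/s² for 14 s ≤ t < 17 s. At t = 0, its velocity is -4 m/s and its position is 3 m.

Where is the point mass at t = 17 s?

On each constant-a segment, Δv = aΔt and Δx = v₀Δt + ½aΔt²; chain segment to segment.
0–2 s: v starts -4 m/s; Δx = -4·2 + ½·-12·2² = -32 m; v ends -28 m/s.
2–8 s: v starts -28 m/s; Δx = -28·6 + ½·-4·6² = -240 m; v ends -52 m/s.
8–14 s: v starts -52 m/s; Δx = -52·6 + ½·-5·6² = -402 m; v ends -82 m/s.
14–17 s: v starts -82 m/s; Δx = -82·3 + ½·2·3² = -237 m; v ends -76 m/s.
x(17) = 3 + Σ Δx = -908 m.

-908 m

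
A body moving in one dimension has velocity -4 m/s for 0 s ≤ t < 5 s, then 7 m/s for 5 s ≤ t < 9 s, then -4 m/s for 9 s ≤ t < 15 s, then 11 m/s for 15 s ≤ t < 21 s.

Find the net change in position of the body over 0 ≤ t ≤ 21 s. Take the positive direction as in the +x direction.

Net displacement equals the area under the velocity-time graph (areas below the axis count negative).
0–5 s: -4 × 5 = -20 m
5–9 s: 7 × 4 = 28 m
9–15 s: -4 × 6 = -24 m
15–21 s: 11 × 6 = 66 m
Net displacement = 50 m

50 m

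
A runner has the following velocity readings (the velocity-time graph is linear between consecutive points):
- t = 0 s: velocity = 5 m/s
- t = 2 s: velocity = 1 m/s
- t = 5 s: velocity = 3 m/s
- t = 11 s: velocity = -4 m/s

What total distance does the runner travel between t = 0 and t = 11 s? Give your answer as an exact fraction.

Total distance travelled is ∫|v| dt — sum the magnitudes of each area piece.
0–2 s: |½(5 + 1)(2)| = 6 m
2–5 s: |½(1 + 3)(3)| = 6 m
5–11 s: v = 0 at t = 53/7 s; triangle areas 27/7 + 48/7 = 75/7 m
Total distance = 159/7 m

159/7 m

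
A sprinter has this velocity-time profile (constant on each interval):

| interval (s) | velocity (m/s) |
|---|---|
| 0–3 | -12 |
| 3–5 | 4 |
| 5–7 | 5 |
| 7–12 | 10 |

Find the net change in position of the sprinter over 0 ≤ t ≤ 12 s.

Net displacement equals the area under the velocity-time graph (areas below the axis count negative).
0–3 s: -12 × 3 = -36 m
3–5 s: 4 × 2 = 8 m
5–7 s: 5 × 2 = 10 m
7–12 s: 10 × 5 = 50 m
Net displacement = 32 m

32 m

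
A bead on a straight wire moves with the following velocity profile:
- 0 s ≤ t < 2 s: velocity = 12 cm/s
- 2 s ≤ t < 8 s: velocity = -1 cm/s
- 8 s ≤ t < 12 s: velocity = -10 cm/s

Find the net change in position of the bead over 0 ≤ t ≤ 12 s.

-22 cm

Net displacement equals the area under the velocity-time graph (areas below the axis count negative).
0–2 s: 12 × 2 = 24 cm
2–8 s: -1 × 6 = -6 cm
8–12 s: -10 × 4 = -40 cm
Net displacement = -22 cm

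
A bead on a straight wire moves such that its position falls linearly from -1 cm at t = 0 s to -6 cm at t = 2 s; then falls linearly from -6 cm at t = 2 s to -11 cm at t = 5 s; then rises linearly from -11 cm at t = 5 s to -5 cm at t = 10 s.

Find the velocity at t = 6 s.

1.2 cm/s

Velocity is the slope of the x-t graph on 5–10 s: (-5 − -11)/(10 − 5) = 1.2 cm/s.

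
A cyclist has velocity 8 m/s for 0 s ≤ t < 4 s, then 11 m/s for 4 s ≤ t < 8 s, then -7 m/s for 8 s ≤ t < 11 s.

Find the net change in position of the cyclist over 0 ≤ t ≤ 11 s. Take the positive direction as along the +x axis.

Displacement is the signed area under the v-t curve.
0–4 s: 8 × 4 = 32 m
4–8 s: 11 × 4 = 44 m
8–11 s: -7 × 3 = -21 m
Net displacement = 55 m

55 m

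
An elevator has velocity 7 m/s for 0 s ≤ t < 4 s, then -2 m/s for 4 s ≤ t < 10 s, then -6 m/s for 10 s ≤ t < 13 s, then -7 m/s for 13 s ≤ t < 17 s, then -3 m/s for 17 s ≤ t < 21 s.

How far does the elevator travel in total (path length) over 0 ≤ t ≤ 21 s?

Total distance travelled is ∫|v| dt — sum the magnitudes of each area piece.
0–4 s: |7| × 4 = 28 m
4–10 s: |-2| × 6 = 12 m
10–13 s: |-6| × 3 = 18 m
13–17 s: |-7| × 4 = 28 m
17–21 s: |-3| × 4 = 12 m
Total distance = 98 m

98 m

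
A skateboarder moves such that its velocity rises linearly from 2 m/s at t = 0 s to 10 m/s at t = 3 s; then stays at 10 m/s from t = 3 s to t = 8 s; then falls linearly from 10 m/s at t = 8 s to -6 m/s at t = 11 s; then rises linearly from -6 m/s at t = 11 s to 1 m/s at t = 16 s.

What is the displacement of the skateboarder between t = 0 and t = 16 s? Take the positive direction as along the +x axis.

Displacement is the signed area under the v-t curve.
0–3 s: ½(2 + 10)(3) = 18 m
3–8 s: 10 × 5 = 50 m
8–11 s: ½(10 + -6)(3) = 6 m
11–16 s: ½(-6 + 1)(5) = -12.5 m
Net displacement = 61.5 m

61.5 m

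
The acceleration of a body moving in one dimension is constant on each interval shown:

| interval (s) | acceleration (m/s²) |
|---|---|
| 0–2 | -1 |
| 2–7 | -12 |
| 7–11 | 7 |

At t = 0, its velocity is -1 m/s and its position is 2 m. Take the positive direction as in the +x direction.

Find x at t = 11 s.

-363 m

On each constant-a segment, Δv = aΔt and Δx = v₀Δt + ½aΔt²; chain segment to segment.
0–2 s: v starts -1 m/s; Δx = -1·2 + ½·-1·2² = -4 m; v ends -3 m/s.
2–7 s: v starts -3 m/s; Δx = -3·5 + ½·-12·5² = -165 m; v ends -63 m/s.
7–11 s: v starts -63 m/s; Δx = -63·4 + ½·7·4² = -196 m; v ends -35 m/s.
x(11) = 2 + Σ Δx = -363 m.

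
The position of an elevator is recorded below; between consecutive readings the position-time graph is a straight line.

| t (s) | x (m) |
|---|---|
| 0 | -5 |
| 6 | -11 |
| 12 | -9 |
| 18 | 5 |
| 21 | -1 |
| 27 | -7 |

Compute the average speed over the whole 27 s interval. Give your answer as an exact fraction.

34/27 m/s

Average speed = (total path length)/(elapsed time); on a piecewise-linear x-t graph the path length is Σ|Δx|.
0–6 s: |Δx| = |-11 − -5| = 6 m
6–12 s: |Δx| = |-9 − -11| = 2 m
12–18 s: |Δx| = |5 − -9| = 14 m
18–21 s: |Δx| = |-1 − 5| = 6 m
21–27 s: |Δx| = |-7 − -1| = 6 m
Total path = 34 m; average speed = 34/27 = 34/27 m/s.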